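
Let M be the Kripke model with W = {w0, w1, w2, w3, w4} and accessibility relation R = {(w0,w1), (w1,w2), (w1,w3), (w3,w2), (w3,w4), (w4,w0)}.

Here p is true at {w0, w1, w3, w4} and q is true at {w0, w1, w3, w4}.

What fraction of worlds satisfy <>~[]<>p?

w0: successors {w1}; ~[]<>p there: w1:T. ✓
w1: successors {w2, w3}; ~[]<>p there: w2:F, w3:T. ✓
w2: no successors, so <>~[]<>p fails. ✗
w3: successors {w2, w4}; ~[]<>p there: w2:F, w4:F. ✗
w4: successors {w0}; ~[]<>p there: w0:F. ✗
That's 2 of 5 worlds, so 2/5.

2/5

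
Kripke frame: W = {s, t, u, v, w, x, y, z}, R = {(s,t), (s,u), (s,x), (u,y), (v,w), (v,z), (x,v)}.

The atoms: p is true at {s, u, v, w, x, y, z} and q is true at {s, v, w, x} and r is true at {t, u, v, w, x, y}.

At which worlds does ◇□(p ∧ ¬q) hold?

{s, u, v}

s: successors {t, u, x}; □(p ∧ ¬q) there: t:T, u:T, x:F. ✓
t: no successors, so ◇□(p ∧ ¬q) fails. ✗
u: successors {y}; □(p ∧ ¬q) there: y:T. ✓
v: successors {w, z}; □(p ∧ ¬q) there: w:T, z:T. ✓
w: no successors, so ◇□(p ∧ ¬q) fails. ✗
x: successors {v}; □(p ∧ ¬q) there: v:F. ✗
y: no successors, so ◇□(p ∧ ¬q) fails. ✗
z: no successors, so ◇□(p ∧ ¬q) fails. ✗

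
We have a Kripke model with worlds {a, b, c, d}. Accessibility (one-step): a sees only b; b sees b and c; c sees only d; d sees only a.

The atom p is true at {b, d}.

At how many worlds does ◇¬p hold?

2

a: successors {b}; ¬p there: b:F. ✗
b: successors {b, c}; ¬p there: b:F, c:T. ✓
c: successors {d}; ¬p there: d:F. ✗
d: successors {a}; ¬p there: a:T. ✓
Satisfying worlds: {b, d}.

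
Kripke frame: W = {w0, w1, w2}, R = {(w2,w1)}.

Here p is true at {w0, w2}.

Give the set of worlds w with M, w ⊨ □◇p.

w0: no successors, so □◇p holds vacuously. ✓
w1: no successors, so □◇p holds vacuously. ✓
w2: successors {w1}; ◇p there: w1:F. ✗

{w0, w1}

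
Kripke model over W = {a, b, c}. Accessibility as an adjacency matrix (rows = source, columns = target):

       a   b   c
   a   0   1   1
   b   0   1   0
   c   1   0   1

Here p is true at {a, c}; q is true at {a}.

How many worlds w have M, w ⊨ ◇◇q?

2

a: successors {b, c}; ◇q there: b:F, c:T. ✓
b: successors {b}; ◇q there: b:F. ✗
c: successors {a, c}; ◇q there: a:F, c:T. ✓
Satisfying worlds: {a, c}.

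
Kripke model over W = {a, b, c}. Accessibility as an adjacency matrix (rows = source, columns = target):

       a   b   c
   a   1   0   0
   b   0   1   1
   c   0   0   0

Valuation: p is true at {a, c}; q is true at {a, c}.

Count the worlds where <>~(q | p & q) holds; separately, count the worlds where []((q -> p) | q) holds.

1 and 3

For <>~(q | p & q):
a: successors {a}; ~(q | p & q) there: a:F. ✗
b: successors {b, c}; ~(q | p & q) there: b:T, c:F. ✓
c: no successors, so <>~(q | p & q) fails. ✗
— 1 world.
For []((q -> p) | q):
a: successors {a}; (q -> p) | q there: a:T. ✓
b: successors {b, c}; (q -> p) | q there: b:T, c:T. ✓
c: no successors, so []((q -> p) | q) holds vacuously. ✓
— 3 worlds.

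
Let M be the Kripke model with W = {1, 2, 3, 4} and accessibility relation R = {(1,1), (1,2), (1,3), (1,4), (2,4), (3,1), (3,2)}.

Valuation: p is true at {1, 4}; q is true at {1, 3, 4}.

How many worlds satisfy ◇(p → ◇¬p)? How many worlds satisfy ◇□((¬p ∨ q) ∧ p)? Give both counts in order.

For ◇(p → ◇¬p):
1: successors {1, 2, 3, 4}; p → ◇¬p there: 1:T, 2:T, 3:T, 4:F. ✓
2: successors {4}; p → ◇¬p there: 4:F. ✗
3: successors {1, 2}; p → ◇¬p there: 1:T, 2:T. ✓
4: no successors, so ◇(p → ◇¬p) fails. ✗
— 2 worlds.
For ◇□((¬p ∨ q) ∧ p):
1: successors {1, 2, 3, 4}; □((¬p ∨ q) ∧ p) there: 1:F, 2:T, 3:F, 4:T. ✓
2: successors {4}; □((¬p ∨ q) ∧ p) there: 4:T. ✓
3: successors {1, 2}; □((¬p ∨ q) ∧ p) there: 1:F, 2:T. ✓
4: no successors, so ◇□((¬p ∨ q) ∧ p) fails. ✗
— 3 worlds.

2 and 3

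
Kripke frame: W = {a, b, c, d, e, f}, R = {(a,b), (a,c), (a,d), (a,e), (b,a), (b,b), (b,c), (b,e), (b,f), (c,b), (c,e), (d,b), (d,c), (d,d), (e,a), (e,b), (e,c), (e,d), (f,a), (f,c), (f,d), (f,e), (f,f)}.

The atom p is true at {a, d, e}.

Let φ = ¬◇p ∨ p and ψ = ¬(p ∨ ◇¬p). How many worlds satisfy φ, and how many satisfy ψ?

For ¬◇p ∨ p:
a: ¬◇p is F, p is T. ✓
b: ¬◇p is F, p is F. ✗
c: ¬◇p is F, p is F. ✗
d: ¬◇p is F, p is T. ✓
e: ¬◇p is F, p is T. ✓
f: ¬◇p is F, p is F. ✗
— 3 worlds.
For ¬(p ∨ ◇¬p):
a: p ∨ ◇¬p is T. ✗
b: p ∨ ◇¬p is T. ✗
c: p ∨ ◇¬p is T. ✗
d: p ∨ ◇¬p is T. ✗
e: p ∨ ◇¬p is T. ✗
f: p ∨ ◇¬p is T. ✗
— 0 worlds.

3 and 0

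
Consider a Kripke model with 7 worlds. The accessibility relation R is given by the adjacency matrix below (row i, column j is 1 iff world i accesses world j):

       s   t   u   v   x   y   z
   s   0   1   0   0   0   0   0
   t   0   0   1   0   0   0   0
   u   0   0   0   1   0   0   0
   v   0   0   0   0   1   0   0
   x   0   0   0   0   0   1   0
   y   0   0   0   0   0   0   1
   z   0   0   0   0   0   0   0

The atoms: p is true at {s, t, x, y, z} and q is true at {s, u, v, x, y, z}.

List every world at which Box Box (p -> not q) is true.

s: successors {t}; Box (p -> not q) there: t:T. ✓
t: successors {u}; Box (p -> not q) there: u:T. ✓
u: successors {v}; Box (p -> not q) there: v:F. ✗
v: successors {x}; Box (p -> not q) there: x:F. ✗
x: successors {y}; Box (p -> not q) there: y:F. ✗
y: successors {z}; Box (p -> not q) there: z:T. ✓
z: no successors, so Box Box (p -> not q) holds vacuously. ✓

{s, t, y, z}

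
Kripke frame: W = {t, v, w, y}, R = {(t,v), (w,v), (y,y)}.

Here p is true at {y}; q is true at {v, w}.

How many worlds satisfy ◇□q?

t: successors {v}; □q there: v:T. ✓
v: no successors, so ◇□q fails. ✗
w: successors {v}; □q there: v:T. ✓
y: successors {y}; □q there: y:F. ✗
Satisfying worlds: {t, w}.

2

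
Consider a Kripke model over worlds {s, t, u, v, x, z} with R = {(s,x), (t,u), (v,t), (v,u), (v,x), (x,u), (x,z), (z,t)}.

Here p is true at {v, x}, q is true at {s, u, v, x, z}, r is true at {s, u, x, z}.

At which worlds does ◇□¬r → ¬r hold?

s: ◇□¬r is F, ¬r is F. ✓
t: ◇□¬r is T, ¬r is T. ✓
u: ◇□¬r is F, ¬r is F. ✓
v: ◇□¬r is T, ¬r is T. ✓
x: ◇□¬r is T, ¬r is F. ✗
z: ◇□¬r is F, ¬r is F. ✓

{s, t, u, v, z}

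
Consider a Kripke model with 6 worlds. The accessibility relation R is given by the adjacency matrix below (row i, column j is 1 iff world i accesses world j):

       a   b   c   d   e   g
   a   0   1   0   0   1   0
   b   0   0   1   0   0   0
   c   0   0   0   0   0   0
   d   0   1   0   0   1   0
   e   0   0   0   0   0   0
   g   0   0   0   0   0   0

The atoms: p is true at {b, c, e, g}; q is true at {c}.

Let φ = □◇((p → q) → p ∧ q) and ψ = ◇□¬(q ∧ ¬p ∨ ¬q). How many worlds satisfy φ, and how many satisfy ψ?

For □◇((p → q) → p ∧ q):
a: successors {b, e}; ◇((p → q) → p ∧ q) there: b:T, e:F. ✗
b: successors {c}; ◇((p → q) → p ∧ q) there: c:F. ✗
c: no successors, so □◇((p → q) → p ∧ q) holds vacuously. ✓
d: successors {b, e}; ◇((p → q) → p ∧ q) there: b:T, e:F. ✗
e: no successors, so □◇((p → q) → p ∧ q) holds vacuously. ✓
g: no successors, so □◇((p → q) → p ∧ q) holds vacuously. ✓
— 3 worlds.
For ◇□¬(q ∧ ¬p ∨ ¬q):
a: successors {b, e}; □¬(q ∧ ¬p ∨ ¬q) there: b:T, e:T. ✓
b: successors {c}; □¬(q ∧ ¬p ∨ ¬q) there: c:T. ✓
c: no successors, so ◇□¬(q ∧ ¬p ∨ ¬q) fails. ✗
d: successors {b, e}; □¬(q ∧ ¬p ∨ ¬q) there: b:T, e:T. ✓
e: no successors, so ◇□¬(q ∧ ¬p ∨ ¬q) fails. ✗
g: no successors, so ◇□¬(q ∧ ¬p ∨ ¬q) fails. ✗
— 3 worlds.

3 and 3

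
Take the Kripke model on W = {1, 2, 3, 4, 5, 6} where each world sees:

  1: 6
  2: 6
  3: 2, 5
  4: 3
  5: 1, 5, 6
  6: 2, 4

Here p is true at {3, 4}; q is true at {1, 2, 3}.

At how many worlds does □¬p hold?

1: successors {6}; ¬p there: 6:T. ✓
2: successors {6}; ¬p there: 6:T. ✓
3: successors {2, 5}; ¬p there: 2:T, 5:T. ✓
4: successors {3}; ¬p there: 3:F. ✗
5: successors {1, 5, 6}; ¬p there: 1:T, 5:T, 6:T. ✓
6: successors {2, 4}; ¬p there: 2:T, 4:F. ✗
Satisfying worlds: {1, 2, 3, 5}.

4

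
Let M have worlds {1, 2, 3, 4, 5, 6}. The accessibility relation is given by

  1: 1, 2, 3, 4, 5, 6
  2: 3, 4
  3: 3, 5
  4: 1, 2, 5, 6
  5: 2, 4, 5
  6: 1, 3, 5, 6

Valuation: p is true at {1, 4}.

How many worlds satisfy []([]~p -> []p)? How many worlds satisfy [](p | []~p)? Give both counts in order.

For []([]~p -> []p):
1: successors {1, 2, 3, 4, 5, 6}; []~p -> []p there: 1:T, 2:T, 3:F, 4:T, 5:T, 6:T. ✗
2: successors {3, 4}; []~p -> []p there: 3:F, 4:T. ✗
3: successors {3, 5}; []~p -> []p there: 3:F, 5:T. ✗
4: successors {1, 2, 5, 6}; []~p -> []p there: 1:T, 2:T, 5:T, 6:T. ✓
5: successors {2, 4, 5}; []~p -> []p there: 2:T, 4:T, 5:T. ✓
6: successors {1, 3, 5, 6}; []~p -> []p there: 1:T, 3:F, 5:T, 6:T. ✗
— 2 worlds.
For [](p | []~p):
1: successors {1, 2, 3, 4, 5, 6}; p | []~p there: 1:T, 2:F, 3:T, 4:T, 5:F, 6:F. ✗
2: successors {3, 4}; p | []~p there: 3:T, 4:T. ✓
3: successors {3, 5}; p | []~p there: 3:T, 5:F. ✗
4: successors {1, 2, 5, 6}; p | []~p there: 1:T, 2:F, 5:F, 6:F. ✗
5: successors {2, 4, 5}; p | []~p there: 2:F, 4:T, 5:F. ✗
6: successors {1, 3, 5, 6}; p | []~p there: 1:T, 3:T, 5:F, 6:F. ✗
— 1 world.

2 and 1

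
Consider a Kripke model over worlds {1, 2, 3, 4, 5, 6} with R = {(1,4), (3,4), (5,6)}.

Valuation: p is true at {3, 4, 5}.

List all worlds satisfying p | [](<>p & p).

1: p is F, [](<>p & p) is F. ✗
2: p is F, [](<>p & p) is T. ✓
3: p is T, [](<>p & p) is F. ✓
4: p is T, [](<>p & p) is T. ✓
5: p is T, [](<>p & p) is F. ✓
6: p is F, [](<>p & p) is T. ✓

{2, 3, 4, 5, 6}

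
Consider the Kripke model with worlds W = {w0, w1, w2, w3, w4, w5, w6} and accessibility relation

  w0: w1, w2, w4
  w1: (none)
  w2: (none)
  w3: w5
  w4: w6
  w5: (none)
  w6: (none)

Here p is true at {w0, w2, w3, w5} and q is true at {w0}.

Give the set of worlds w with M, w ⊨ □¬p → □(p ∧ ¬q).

{w0, w1, w2, w3, w5, w6}

w0: □¬p is F, □(p ∧ ¬q) is F. ✓
w1: □¬p is T, □(p ∧ ¬q) is T. ✓
w2: □¬p is T, □(p ∧ ¬q) is T. ✓
w3: □¬p is F, □(p ∧ ¬q) is T. ✓
w4: □¬p is T, □(p ∧ ¬q) is F. ✗
w5: □¬p is T, □(p ∧ ¬q) is T. ✓
w6: □¬p is T, □(p ∧ ¬q) is T. ✓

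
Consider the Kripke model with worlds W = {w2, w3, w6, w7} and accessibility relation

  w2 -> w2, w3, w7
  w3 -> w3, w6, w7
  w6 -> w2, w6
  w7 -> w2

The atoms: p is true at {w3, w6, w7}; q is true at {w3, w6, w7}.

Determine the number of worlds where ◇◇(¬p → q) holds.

4

w2: successors {w2, w3, w7}; ◇(¬p → q) there: w2:T, w3:T, w7:F. ✓
w3: successors {w3, w6, w7}; ◇(¬p → q) there: w3:T, w6:T, w7:F. ✓
w6: successors {w2, w6}; ◇(¬p → q) there: w2:T, w6:T. ✓
w7: successors {w2}; ◇(¬p → q) there: w2:T. ✓
Satisfying worlds: {w2, w3, w6, w7}.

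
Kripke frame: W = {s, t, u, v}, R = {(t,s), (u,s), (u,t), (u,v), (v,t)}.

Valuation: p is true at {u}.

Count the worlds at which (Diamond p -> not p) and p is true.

1

s: Diamond p -> not p is T, p is F. ✗
t: Diamond p -> not p is T, p is F. ✗
u: Diamond p -> not p is T, p is T. ✓
v: Diamond p -> not p is T, p is F. ✗
Satisfying worlds: {u}.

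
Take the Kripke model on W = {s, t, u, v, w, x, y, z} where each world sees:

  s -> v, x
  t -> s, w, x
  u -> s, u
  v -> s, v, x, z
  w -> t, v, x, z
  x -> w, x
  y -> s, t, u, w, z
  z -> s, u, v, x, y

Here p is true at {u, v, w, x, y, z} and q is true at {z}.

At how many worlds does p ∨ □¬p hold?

6

s: p is F, □¬p is F. ✗
t: p is F, □¬p is F. ✗
u: p is T, □¬p is F. ✓
v: p is T, □¬p is F. ✓
w: p is T, □¬p is F. ✓
x: p is T, □¬p is F. ✓
y: p is T, □¬p is F. ✓
z: p is T, □¬p is F. ✓
Satisfying worlds: {u, v, w, x, y, z}.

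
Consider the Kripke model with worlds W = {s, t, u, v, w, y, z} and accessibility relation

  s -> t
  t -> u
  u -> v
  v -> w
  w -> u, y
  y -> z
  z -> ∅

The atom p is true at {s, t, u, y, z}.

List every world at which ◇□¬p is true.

s: successors {t}; □¬p there: t:F. ✗
t: successors {u}; □¬p there: u:T. ✓
u: successors {v}; □¬p there: v:T. ✓
v: successors {w}; □¬p there: w:F. ✗
w: successors {u, y}; □¬p there: u:T, y:F. ✓
y: successors {z}; □¬p there: z:T. ✓
z: no successors, so ◇□¬p fails. ✗

{t, u, w, y}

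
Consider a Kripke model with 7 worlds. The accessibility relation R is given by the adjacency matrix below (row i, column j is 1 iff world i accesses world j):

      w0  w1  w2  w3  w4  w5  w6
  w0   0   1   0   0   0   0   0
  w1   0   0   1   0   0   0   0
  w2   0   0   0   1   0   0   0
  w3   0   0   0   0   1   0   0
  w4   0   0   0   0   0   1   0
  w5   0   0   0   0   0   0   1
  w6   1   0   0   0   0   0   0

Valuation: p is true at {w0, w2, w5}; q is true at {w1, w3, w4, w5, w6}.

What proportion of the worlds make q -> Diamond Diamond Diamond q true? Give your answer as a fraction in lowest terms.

w0: q is F, Diamond Diamond Diamond q is T. ✓
w1: q is T, Diamond Diamond Diamond q is T. ✓
w2: q is F, Diamond Diamond Diamond q is T. ✓
w3: q is T, Diamond Diamond Diamond q is T. ✓
w4: q is T, Diamond Diamond Diamond q is F. ✗
w5: q is T, Diamond Diamond Diamond q is T. ✓
w6: q is T, Diamond Diamond Diamond q is F. ✗
That's 5 of 7 worlds, so 5/7.

5/7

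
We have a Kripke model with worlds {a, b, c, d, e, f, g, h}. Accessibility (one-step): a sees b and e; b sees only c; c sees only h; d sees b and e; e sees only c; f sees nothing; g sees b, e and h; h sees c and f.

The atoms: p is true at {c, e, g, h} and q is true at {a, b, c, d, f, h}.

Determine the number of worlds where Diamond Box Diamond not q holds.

1

a: successors {b, e}; Box Diamond not q there: b:F, e:F. ✗
b: successors {c}; Box Diamond not q there: c:F. ✗
c: successors {h}; Box Diamond not q there: h:F. ✗
d: successors {b, e}; Box Diamond not q there: b:F, e:F. ✗
e: successors {c}; Box Diamond not q there: c:F. ✗
f: no successors, so Diamond Box Diamond not q fails. ✗
g: successors {b, e, h}; Box Diamond not q there: b:F, e:F, h:F. ✗
h: successors {c, f}; Box Diamond not q there: c:F, f:T. ✓
Satisfying worlds: {h}.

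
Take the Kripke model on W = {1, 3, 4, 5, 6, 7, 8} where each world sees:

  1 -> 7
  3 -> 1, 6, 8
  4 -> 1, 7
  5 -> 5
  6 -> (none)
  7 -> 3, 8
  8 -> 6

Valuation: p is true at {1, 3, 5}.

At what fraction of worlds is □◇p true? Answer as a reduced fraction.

1: successors {7}; ◇p there: 7:T. ✓
3: successors {1, 6, 8}; ◇p there: 1:F, 6:F, 8:F. ✗
4: successors {1, 7}; ◇p there: 1:F, 7:T. ✗
5: successors {5}; ◇p there: 5:T. ✓
6: no successors, so □◇p holds vacuously. ✓
7: successors {3, 8}; ◇p there: 3:T, 8:F. ✗
8: successors {6}; ◇p there: 6:F. ✗
That's 3 of 7 worlds, so 3/7.

3/7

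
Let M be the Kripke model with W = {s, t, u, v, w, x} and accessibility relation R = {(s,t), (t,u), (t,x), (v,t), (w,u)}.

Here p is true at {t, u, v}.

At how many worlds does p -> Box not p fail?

s: p is F, Box not p is F. ✓
t: p is T, Box not p is F. ✗
u: p is T, Box not p is T. ✓
v: p is T, Box not p is F. ✗
w: p is F, Box not p is F. ✓
x: p is F, Box not p is T. ✓
Satisfying worlds: {s, u, w, x}.
So p -> Box not p fails at the other 2 worlds.

2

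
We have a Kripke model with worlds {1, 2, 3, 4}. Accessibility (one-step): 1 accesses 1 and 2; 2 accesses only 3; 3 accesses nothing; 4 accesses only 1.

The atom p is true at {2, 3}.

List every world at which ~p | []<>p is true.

{1, 3, 4}

1: ~p is T, []<>p is T. ✓
2: ~p is F, []<>p is F. ✗
3: ~p is F, []<>p is T. ✓
4: ~p is T, []<>p is T. ✓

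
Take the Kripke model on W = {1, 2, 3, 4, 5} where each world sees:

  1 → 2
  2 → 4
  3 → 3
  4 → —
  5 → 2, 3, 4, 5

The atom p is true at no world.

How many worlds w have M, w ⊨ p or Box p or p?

1

1: p or Box p is F, p is F. ✗
2: p or Box p is F, p is F. ✗
3: p or Box p is F, p is F. ✗
4: p or Box p is T, p is F. ✓
5: p or Box p is F, p is F. ✗
Satisfying worlds: {4}.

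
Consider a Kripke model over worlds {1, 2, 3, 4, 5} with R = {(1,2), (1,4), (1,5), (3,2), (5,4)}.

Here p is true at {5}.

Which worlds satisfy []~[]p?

{2, 4}

1: successors {2, 4, 5}; ~[]p there: 2:F, 4:F, 5:T. ✗
2: no successors, so []~[]p holds vacuously. ✓
3: successors {2}; ~[]p there: 2:F. ✗
4: no successors, so []~[]p holds vacuously. ✓
5: successors {4}; ~[]p there: 4:F. ✗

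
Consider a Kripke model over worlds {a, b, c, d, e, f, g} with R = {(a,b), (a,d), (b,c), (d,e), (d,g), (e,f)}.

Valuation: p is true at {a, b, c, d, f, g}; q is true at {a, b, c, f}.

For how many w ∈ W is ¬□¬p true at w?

4

a: □¬p is F. ✓
b: □¬p is F. ✓
c: □¬p is T. ✗
d: □¬p is F. ✓
e: □¬p is F. ✓
f: □¬p is T. ✗
g: □¬p is T. ✗
Satisfying worlds: {a, b, d, e}.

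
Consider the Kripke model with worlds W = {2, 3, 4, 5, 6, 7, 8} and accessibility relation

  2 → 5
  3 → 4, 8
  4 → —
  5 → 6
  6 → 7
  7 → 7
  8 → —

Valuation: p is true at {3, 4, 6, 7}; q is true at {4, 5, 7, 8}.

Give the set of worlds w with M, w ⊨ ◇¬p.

2: successors {5}; ¬p there: 5:T. ✓
3: successors {4, 8}; ¬p there: 4:F, 8:T. ✓
4: no successors, so ◇¬p fails. ✗
5: successors {6}; ¬p there: 6:F. ✗
6: successors {7}; ¬p there: 7:F. ✗
7: successors {7}; ¬p there: 7:F. ✗
8: no successors, so ◇¬p fails. ✗

{2, 3}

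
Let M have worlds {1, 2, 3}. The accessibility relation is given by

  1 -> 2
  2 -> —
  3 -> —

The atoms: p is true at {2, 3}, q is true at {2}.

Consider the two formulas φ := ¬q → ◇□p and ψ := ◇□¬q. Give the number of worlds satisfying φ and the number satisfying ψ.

For ¬q → ◇□p:
1: ¬q is T, ◇□p is T. ✓
2: ¬q is F, ◇□p is F. ✓
3: ¬q is T, ◇□p is F. ✗
— 2 worlds.
For ◇□¬q:
1: successors {2}; □¬q there: 2:T. ✓
2: no successors, so ◇□¬q fails. ✗
3: no successors, so ◇□¬q fails. ✗
— 1 world.

2 and 1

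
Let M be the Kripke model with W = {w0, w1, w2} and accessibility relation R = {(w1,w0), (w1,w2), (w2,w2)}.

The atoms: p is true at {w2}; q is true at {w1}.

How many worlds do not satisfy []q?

2

w0: no successors, so []q holds vacuously. ✓
w1: successors {w0, w2}; q there: w0:F, w2:F. ✗
w2: successors {w2}; q there: w2:F. ✗
Satisfying worlds: {w0}.
So []q fails at the other 2 worlds.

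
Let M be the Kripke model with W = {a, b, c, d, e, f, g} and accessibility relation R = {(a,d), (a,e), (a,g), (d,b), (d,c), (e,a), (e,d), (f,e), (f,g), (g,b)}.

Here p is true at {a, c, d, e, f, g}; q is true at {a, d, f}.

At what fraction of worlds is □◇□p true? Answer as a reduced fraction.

a: successors {d, e, g}; ◇□p there: d:T, e:T, g:T. ✓
b: no successors, so □◇□p holds vacuously. ✓
c: no successors, so □◇□p holds vacuously. ✓
d: successors {b, c}; ◇□p there: b:F, c:F. ✗
e: successors {a, d}; ◇□p there: a:T, d:T. ✓
f: successors {e, g}; ◇□p there: e:T, g:T. ✓
g: successors {b}; ◇□p there: b:F. ✗
That's 5 of 7 worlds, so 5/7.

5/7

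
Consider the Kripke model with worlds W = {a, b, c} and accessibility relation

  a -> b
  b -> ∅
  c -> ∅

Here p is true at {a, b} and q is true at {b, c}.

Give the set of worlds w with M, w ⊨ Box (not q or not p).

{b, c}

a: successors {b}; not q or not p there: b:F. ✗
b: no successors, so Box (not q or not p) holds vacuously. ✓
c: no successors, so Box (not q or not p) holds vacuously. ✓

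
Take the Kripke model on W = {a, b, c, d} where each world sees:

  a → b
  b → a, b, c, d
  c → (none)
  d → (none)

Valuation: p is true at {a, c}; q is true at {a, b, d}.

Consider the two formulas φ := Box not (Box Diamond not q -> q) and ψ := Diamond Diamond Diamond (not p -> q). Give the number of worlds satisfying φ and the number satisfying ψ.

For Box not (Box Diamond not q -> q):
a: successors {b}; not (Box Diamond not q -> q) there: b:F. ✗
b: successors {a, b, c, d}; not (Box Diamond not q -> q) there: a:F, b:F, c:T, d:F. ✗
c: no successors, so Box not (Box Diamond not q -> q) holds vacuously. ✓
d: no successors, so Box not (Box Diamond not q -> q) holds vacuously. ✓
— 2 worlds.
For Diamond Diamond Diamond (not p -> q):
a: successors {b}; Diamond Diamond (not p -> q) there: b:T. ✓
b: successors {a, b, c, d}; Diamond Diamond (not p -> q) there: a:T, b:T, c:F, d:F. ✓
c: no successors, so Diamond Diamond Diamond (not p -> q) fails. ✗
d: no successors, so Diamond Diamond Diamond (not p -> q) fails. ✗
— 2 worlds.

2 and 2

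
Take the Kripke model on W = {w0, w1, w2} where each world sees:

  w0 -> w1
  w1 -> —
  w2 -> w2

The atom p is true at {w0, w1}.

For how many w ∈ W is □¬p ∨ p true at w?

w0: □¬p is F, p is T. ✓
w1: □¬p is T, p is T. ✓
w2: □¬p is T, p is F. ✓
Satisfying worlds: {w0, w1, w2}.

3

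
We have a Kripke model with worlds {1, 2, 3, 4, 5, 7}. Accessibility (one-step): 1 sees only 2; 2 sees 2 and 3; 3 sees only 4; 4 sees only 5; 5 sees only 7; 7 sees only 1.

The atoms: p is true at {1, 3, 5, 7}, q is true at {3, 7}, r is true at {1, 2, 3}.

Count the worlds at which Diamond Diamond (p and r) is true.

1: successors {2}; Diamond (p and r) there: 2:T. ✓
2: successors {2, 3}; Diamond (p and r) there: 2:T, 3:F. ✓
3: successors {4}; Diamond (p and r) there: 4:F. ✗
4: successors {5}; Diamond (p and r) there: 5:F. ✗
5: successors {7}; Diamond (p and r) there: 7:T. ✓
7: successors {1}; Diamond (p and r) there: 1:F. ✗
Satisfying worlds: {1, 2, 5}.

3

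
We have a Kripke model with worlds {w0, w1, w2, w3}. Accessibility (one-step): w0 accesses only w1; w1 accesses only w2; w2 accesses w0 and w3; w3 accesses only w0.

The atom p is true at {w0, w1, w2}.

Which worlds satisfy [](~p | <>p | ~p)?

w0: successors {w1}; ~p | <>p | ~p there: w1:T. ✓
w1: successors {w2}; ~p | <>p | ~p there: w2:T. ✓
w2: successors {w0, w3}; ~p | <>p | ~p there: w0:T, w3:T. ✓
w3: successors {w0}; ~p | <>p | ~p there: w0:T. ✓

{w0, w1, w2, w3}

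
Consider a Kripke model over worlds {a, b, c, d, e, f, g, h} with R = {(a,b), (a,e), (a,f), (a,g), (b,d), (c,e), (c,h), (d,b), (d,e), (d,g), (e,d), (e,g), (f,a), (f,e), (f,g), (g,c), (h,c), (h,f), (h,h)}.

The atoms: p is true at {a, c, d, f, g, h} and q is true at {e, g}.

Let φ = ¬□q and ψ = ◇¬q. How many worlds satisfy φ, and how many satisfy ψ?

8 and 8

For ¬□q:
a: □q is F. ✓
b: □q is F. ✓
c: □q is F. ✓
d: □q is F. ✓
e: □q is F. ✓
f: □q is F. ✓
g: □q is F. ✓
h: □q is F. ✓
— 8 worlds.
For ◇¬q:
a: successors {b, e, f, g}; ¬q there: b:T, e:F, f:T, g:F. ✓
b: successors {d}; ¬q there: d:T. ✓
c: successors {e, h}; ¬q there: e:F, h:T. ✓
d: successors {b, e, g}; ¬q there: b:T, e:F, g:F. ✓
e: successors {d, g}; ¬q there: d:T, g:F. ✓
f: successors {a, e, g}; ¬q there: a:T, e:F, g:F. ✓
g: successors {c}; ¬q there: c:T. ✓
h: successors {c, f, h}; ¬q there: c:T, f:T, h:T. ✓
— 8 worlds.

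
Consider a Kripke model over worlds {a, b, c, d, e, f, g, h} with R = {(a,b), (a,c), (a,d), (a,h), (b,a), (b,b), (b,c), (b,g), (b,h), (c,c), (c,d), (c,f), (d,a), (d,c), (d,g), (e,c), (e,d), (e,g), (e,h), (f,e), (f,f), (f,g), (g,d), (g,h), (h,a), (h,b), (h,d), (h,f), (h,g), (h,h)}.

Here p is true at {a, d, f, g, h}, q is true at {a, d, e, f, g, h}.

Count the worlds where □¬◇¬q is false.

8

a: successors {b, c, d, h}; ¬◇¬q there: b:F, c:F, d:F, h:F. ✗
b: successors {a, b, c, g, h}; ¬◇¬q there: a:F, b:F, c:F, g:T, h:F. ✗
c: successors {c, d, f}; ¬◇¬q there: c:F, d:F, f:T. ✗
d: successors {a, c, g}; ¬◇¬q there: a:F, c:F, g:T. ✗
e: successors {c, d, g, h}; ¬◇¬q there: c:F, d:F, g:T, h:F. ✗
f: successors {e, f, g}; ¬◇¬q there: e:F, f:T, g:T. ✗
g: successors {d, h}; ¬◇¬q there: d:F, h:F. ✗
h: successors {a, b, d, f, g, h}; ¬◇¬q there: a:F, b:F, d:F, f:T, g:T, h:F. ✗
Satisfying worlds: ∅.
So □¬◇¬q fails at the other 8 worlds.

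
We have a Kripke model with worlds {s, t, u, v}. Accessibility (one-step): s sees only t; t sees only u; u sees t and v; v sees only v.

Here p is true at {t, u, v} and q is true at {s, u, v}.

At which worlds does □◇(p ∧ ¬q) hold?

s: successors {t}; ◇(p ∧ ¬q) there: t:F. ✗
t: successors {u}; ◇(p ∧ ¬q) there: u:T. ✓
u: successors {t, v}; ◇(p ∧ ¬q) there: t:F, v:F. ✗
v: successors {v}; ◇(p ∧ ¬q) there: v:F. ✗

{t}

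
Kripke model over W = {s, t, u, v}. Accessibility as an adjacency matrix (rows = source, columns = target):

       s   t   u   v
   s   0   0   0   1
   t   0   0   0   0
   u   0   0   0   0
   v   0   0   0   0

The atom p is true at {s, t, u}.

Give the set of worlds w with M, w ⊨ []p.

{t, u, v}

s: successors {v}; p there: v:F. ✗
t: no successors, so []p holds vacuously. ✓
u: no successors, so []p holds vacuously. ✓
v: no successors, so []p holds vacuously. ✓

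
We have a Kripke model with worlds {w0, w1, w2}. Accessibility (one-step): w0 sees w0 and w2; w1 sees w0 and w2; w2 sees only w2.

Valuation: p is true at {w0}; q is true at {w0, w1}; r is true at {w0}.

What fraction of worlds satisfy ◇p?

w0: successors {w0, w2}; p there: w0:T, w2:F. ✓
w1: successors {w0, w2}; p there: w0:T, w2:F. ✓
w2: successors {w2}; p there: w2:F. ✗
That's 2 of 3 worlds, so 2/3.

2/3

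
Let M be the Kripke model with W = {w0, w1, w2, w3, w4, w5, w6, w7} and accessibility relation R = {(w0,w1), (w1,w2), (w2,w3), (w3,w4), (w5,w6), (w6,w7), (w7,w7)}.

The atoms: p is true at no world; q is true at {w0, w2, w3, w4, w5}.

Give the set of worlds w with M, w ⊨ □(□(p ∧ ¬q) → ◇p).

w0: successors {w1}; □(p ∧ ¬q) → ◇p there: w1:T. ✓
w1: successors {w2}; □(p ∧ ¬q) → ◇p there: w2:T. ✓
w2: successors {w3}; □(p ∧ ¬q) → ◇p there: w3:T. ✓
w3: successors {w4}; □(p ∧ ¬q) → ◇p there: w4:F. ✗
w4: no successors, so □(□(p ∧ ¬q) → ◇p) holds vacuously. ✓
w5: successors {w6}; □(p ∧ ¬q) → ◇p there: w6:T. ✓
w6: successors {w7}; □(p ∧ ¬q) → ◇p there: w7:T. ✓
w7: successors {w7}; □(p ∧ ¬q) → ◇p there: w7:T. ✓

{w0, w1, w2, w4, w5, w6, w7}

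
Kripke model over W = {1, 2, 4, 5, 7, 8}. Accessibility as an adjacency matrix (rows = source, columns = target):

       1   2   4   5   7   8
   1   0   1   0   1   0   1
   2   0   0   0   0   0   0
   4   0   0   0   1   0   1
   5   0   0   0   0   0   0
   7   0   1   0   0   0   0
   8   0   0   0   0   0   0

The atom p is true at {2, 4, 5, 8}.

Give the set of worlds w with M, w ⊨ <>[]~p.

1: successors {2, 5, 8}; []~p there: 2:T, 5:T, 8:T. ✓
2: no successors, so <>[]~p fails. ✗
4: successors {5, 8}; []~p there: 5:T, 8:T. ✓
5: no successors, so <>[]~p fails. ✗
7: successors {2}; []~p there: 2:T. ✓
8: no successors, so <>[]~p fails. ✗

{1, 4, 7}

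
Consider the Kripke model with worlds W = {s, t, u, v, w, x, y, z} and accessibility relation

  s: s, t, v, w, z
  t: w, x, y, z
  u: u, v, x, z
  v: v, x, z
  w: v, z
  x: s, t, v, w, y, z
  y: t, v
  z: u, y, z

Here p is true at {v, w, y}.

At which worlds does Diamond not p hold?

{s, t, u, v, w, x, y, z}

s: successors {s, t, v, w, z}; not p there: s:T, t:T, v:F, w:F, z:T. ✓
t: successors {w, x, y, z}; not p there: w:F, x:T, y:F, z:T. ✓
u: successors {u, v, x, z}; not p there: u:T, v:F, x:T, z:T. ✓
v: successors {v, x, z}; not p there: v:F, x:T, z:T. ✓
w: successors {v, z}; not p there: v:F, z:T. ✓
x: successors {s, t, v, w, y, z}; not p there: s:T, t:T, v:F, w:F, y:F, z:T. ✓
y: successors {t, v}; not p there: t:T, v:F. ✓
z: successors {u, y, z}; not p there: u:T, y:F, z:T. ✓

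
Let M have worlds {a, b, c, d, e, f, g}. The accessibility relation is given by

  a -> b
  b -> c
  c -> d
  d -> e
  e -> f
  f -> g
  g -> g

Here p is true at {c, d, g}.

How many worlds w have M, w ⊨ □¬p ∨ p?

a: □¬p is T, p is F. ✓
b: □¬p is F, p is F. ✗
c: □¬p is F, p is T. ✓
d: □¬p is T, p is T. ✓
e: □¬p is T, p is F. ✓
f: □¬p is F, p is F. ✗
g: □¬p is F, p is T. ✓
Satisfying worlds: {a, c, d, e, g}.

5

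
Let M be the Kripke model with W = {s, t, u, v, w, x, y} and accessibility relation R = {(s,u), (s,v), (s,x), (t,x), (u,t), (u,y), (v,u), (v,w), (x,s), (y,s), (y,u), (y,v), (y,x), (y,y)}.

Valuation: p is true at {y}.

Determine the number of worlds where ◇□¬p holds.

s: successors {u, v, x}; □¬p there: u:F, v:T, x:T. ✓
t: successors {x}; □¬p there: x:T. ✓
u: successors {t, y}; □¬p there: t:T, y:F. ✓
v: successors {u, w}; □¬p there: u:F, w:T. ✓
w: no successors, so ◇□¬p fails. ✗
x: successors {s}; □¬p there: s:T. ✓
y: successors {s, u, v, x, y}; □¬p there: s:T, u:F, v:T, x:T, y:F. ✓
Satisfying worlds: {s, t, u, v, x, y}.

6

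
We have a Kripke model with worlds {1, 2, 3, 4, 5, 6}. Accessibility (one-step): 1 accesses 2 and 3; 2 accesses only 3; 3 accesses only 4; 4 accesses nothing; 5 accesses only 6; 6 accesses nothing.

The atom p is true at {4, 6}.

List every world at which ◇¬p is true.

{1, 2}

1: successors {2, 3}; ¬p there: 2:T, 3:T. ✓
2: successors {3}; ¬p there: 3:T. ✓
3: successors {4}; ¬p there: 4:F. ✗
4: no successors, so ◇¬p fails. ✗
5: successors {6}; ¬p there: 6:F. ✗
6: no successors, so ◇¬p fails. ✗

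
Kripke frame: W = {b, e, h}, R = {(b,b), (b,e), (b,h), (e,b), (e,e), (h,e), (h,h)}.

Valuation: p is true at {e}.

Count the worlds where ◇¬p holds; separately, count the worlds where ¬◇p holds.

3 and 0

For ◇¬p:
b: successors {b, e, h}; ¬p there: b:T, e:F, h:T. ✓
e: successors {b, e}; ¬p there: b:T, e:F. ✓
h: successors {e, h}; ¬p there: e:F, h:T. ✓
— 3 worlds.
For ¬◇p:
b: ◇p is T. ✗
e: ◇p is T. ✗
h: ◇p is T. ✗
— 0 worlds.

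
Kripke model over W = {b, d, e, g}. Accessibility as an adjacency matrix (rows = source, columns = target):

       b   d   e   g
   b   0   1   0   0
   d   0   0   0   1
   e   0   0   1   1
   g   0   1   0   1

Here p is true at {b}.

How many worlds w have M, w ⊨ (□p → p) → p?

1

b: □p → p is T, p is T. ✓
d: □p → p is T, p is F. ✗
e: □p → p is T, p is F. ✗
g: □p → p is T, p is F. ✗
Satisfying worlds: {b}.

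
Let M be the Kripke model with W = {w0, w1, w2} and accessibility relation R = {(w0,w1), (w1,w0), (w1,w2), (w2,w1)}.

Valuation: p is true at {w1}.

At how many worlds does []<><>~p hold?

1

w0: successors {w1}; <><>~p there: w1:F. ✗
w1: successors {w0, w2}; <><>~p there: w0:T, w2:T. ✓
w2: successors {w1}; <><>~p there: w1:F. ✗
Satisfying worlds: {w1}.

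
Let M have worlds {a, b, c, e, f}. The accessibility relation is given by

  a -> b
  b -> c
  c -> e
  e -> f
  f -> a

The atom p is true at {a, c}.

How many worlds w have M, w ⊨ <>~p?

3

a: successors {b}; ~p there: b:T. ✓
b: successors {c}; ~p there: c:F. ✗
c: successors {e}; ~p there: e:T. ✓
e: successors {f}; ~p there: f:T. ✓
f: successors {a}; ~p there: a:F. ✗
Satisfying worlds: {a, c, e}.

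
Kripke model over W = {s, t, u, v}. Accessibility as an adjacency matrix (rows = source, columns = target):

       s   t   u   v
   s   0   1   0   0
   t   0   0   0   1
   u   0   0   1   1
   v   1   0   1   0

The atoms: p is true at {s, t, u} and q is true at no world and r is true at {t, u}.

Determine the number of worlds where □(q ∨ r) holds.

1

s: successors {t}; q ∨ r there: t:T. ✓
t: successors {v}; q ∨ r there: v:F. ✗
u: successors {u, v}; q ∨ r there: u:T, v:F. ✗
v: successors {s, u}; q ∨ r there: s:F, u:T. ✗
Satisfying worlds: {s}.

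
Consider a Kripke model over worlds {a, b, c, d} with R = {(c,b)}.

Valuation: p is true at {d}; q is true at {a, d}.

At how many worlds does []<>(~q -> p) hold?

3

a: no successors, so []<>(~q -> p) holds vacuously. ✓
b: no successors, so []<>(~q -> p) holds vacuously. ✓
c: successors {b}; <>(~q -> p) there: b:F. ✗
d: no successors, so []<>(~q -> p) holds vacuously. ✓
Satisfying worlds: {a, b, d}.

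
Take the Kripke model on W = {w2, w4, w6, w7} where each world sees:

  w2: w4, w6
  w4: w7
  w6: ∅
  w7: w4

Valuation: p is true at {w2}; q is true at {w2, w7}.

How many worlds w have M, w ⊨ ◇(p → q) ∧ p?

w2: ◇(p → q) is T, p is T. ✓
w4: ◇(p → q) is T, p is F. ✗
w6: ◇(p → q) is F, p is F. ✗
w7: ◇(p → q) is T, p is F. ✗
Satisfying worlds: {w2}.

1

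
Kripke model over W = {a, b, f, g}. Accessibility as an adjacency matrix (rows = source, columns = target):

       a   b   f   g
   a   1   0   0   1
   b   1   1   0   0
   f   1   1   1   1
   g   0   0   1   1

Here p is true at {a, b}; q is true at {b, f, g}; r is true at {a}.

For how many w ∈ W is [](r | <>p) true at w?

1

a: successors {a, g}; r | <>p there: a:T, g:F. ✗
b: successors {a, b}; r | <>p there: a:T, b:T. ✓
f: successors {a, b, f, g}; r | <>p there: a:T, b:T, f:T, g:F. ✗
g: successors {f, g}; r | <>p there: f:T, g:F. ✗
Satisfying worlds: {b}.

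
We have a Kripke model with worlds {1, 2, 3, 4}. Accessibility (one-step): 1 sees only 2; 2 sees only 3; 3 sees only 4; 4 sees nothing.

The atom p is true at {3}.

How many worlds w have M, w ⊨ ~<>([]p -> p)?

1: <>([]p -> p) is F. ✓
2: <>([]p -> p) is T. ✗
3: <>([]p -> p) is F. ✓
4: <>([]p -> p) is F. ✓
Satisfying worlds: {1, 3, 4}.

3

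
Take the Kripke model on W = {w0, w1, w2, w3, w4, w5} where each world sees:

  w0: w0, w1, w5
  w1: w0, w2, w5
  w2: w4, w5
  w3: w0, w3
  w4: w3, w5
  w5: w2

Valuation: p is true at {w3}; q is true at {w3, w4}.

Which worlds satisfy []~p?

w0: successors {w0, w1, w5}; ~p there: w0:T, w1:T, w5:T. ✓
w1: successors {w0, w2, w5}; ~p there: w0:T, w2:T, w5:T. ✓
w2: successors {w4, w5}; ~p there: w4:T, w5:T. ✓
w3: successors {w0, w3}; ~p there: w0:T, w3:F. ✗
w4: successors {w3, w5}; ~p there: w3:F, w5:T. ✗
w5: successors {w2}; ~p there: w2:T. ✓

{w0, w1, w2, w5}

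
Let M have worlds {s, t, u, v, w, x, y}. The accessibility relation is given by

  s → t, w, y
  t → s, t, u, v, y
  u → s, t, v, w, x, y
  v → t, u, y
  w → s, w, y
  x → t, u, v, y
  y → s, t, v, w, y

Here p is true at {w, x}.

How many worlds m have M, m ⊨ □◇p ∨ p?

2

s: □◇p is F, p is F. ✗
t: □◇p is F, p is F. ✗
u: □◇p is F, p is F. ✗
v: □◇p is F, p is F. ✗
w: □◇p is T, p is T. ✓
x: □◇p is F, p is T. ✓
y: □◇p is F, p is F. ✗
Satisfying worlds: {w, x}.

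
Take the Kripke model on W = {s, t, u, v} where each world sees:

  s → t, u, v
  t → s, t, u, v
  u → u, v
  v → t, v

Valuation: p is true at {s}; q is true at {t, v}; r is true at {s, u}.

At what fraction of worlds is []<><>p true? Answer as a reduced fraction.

1/4

s: successors {t, u, v}; <><>p there: t:T, u:F, v:T. ✗
t: successors {s, t, u, v}; <><>p there: s:T, t:T, u:F, v:T. ✗
u: successors {u, v}; <><>p there: u:F, v:T. ✗
v: successors {t, v}; <><>p there: t:T, v:T. ✓
That's 1 of 4 worlds, so 1/4.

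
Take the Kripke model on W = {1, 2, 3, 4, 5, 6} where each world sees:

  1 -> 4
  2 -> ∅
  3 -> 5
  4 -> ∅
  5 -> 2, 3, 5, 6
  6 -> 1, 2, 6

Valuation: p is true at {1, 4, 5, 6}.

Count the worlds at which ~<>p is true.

2

1: <>p is T. ✗
2: <>p is F. ✓
3: <>p is T. ✗
4: <>p is F. ✓
5: <>p is T. ✗
6: <>p is T. ✗
Satisfying worlds: {2, 4}.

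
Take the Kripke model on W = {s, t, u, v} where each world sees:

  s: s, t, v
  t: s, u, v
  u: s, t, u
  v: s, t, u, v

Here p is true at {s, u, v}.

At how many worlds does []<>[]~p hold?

s: successors {s, t, v}; <>[]~p there: s:F, t:F, v:F. ✗
t: successors {s, u, v}; <>[]~p there: s:F, u:F, v:F. ✗
u: successors {s, t, u}; <>[]~p there: s:F, t:F, u:F. ✗
v: successors {s, t, u, v}; <>[]~p there: s:F, t:F, u:F, v:F. ✗
Satisfying worlds: ∅.

0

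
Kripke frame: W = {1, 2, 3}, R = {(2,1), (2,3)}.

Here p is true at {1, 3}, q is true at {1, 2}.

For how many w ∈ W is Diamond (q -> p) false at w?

1: no successors, so Diamond (q -> p) fails. ✗
2: successors {1, 3}; q -> p there: 1:T, 3:T. ✓
3: no successors, so Diamond (q -> p) fails. ✗
Satisfying worlds: {2}.
So Diamond (q -> p) fails at the other 2 worlds.

2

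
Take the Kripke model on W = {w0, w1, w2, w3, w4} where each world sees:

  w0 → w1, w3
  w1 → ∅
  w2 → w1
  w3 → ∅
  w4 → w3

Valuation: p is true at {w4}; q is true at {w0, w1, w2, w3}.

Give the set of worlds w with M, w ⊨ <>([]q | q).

{w0, w2, w4}

w0: successors {w1, w3}; []q | q there: w1:T, w3:T. ✓
w1: no successors, so <>([]q | q) fails. ✗
w2: successors {w1}; []q | q there: w1:T. ✓
w3: no successors, so <>([]q | q) fails. ✗
w4: successors {w3}; []q | q there: w3:T. ✓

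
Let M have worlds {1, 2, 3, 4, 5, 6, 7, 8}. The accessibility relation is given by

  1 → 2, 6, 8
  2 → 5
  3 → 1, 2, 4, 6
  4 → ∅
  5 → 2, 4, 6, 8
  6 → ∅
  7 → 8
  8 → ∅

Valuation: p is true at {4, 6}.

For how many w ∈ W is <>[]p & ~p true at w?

4

1: <>[]p is T, ~p is T. ✓
2: <>[]p is F, ~p is T. ✗
3: <>[]p is T, ~p is T. ✓
4: <>[]p is F, ~p is F. ✗
5: <>[]p is T, ~p is T. ✓
6: <>[]p is F, ~p is F. ✗
7: <>[]p is T, ~p is T. ✓
8: <>[]p is F, ~p is T. ✗
Satisfying worlds: {1, 3, 5, 7}.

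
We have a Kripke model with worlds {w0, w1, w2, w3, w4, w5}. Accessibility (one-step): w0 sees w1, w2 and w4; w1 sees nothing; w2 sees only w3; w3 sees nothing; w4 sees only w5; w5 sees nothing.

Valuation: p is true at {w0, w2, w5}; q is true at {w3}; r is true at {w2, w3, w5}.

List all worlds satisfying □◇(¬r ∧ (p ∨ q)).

w0: successors {w1, w2, w4}; ◇(¬r ∧ (p ∨ q)) there: w1:F, w2:F, w4:F. ✗
w1: no successors, so □◇(¬r ∧ (p ∨ q)) holds vacuously. ✓
w2: successors {w3}; ◇(¬r ∧ (p ∨ q)) there: w3:F. ✗
w3: no successors, so □◇(¬r ∧ (p ∨ q)) holds vacuously. ✓
w4: successors {w5}; ◇(¬r ∧ (p ∨ q)) there: w5:F. ✗
w5: no successors, so □◇(¬r ∧ (p ∨ q)) holds vacuously. ✓

{w1, w3, w5}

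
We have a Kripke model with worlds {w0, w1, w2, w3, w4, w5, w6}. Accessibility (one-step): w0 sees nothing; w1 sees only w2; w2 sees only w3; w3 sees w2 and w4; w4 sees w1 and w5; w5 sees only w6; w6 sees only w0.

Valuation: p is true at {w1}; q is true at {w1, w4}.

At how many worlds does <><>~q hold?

5

w0: no successors, so <><>~q fails. ✗
w1: successors {w2}; <>~q there: w2:T. ✓
w2: successors {w3}; <>~q there: w3:T. ✓
w3: successors {w2, w4}; <>~q there: w2:T, w4:T. ✓
w4: successors {w1, w5}; <>~q there: w1:T, w5:T. ✓
w5: successors {w6}; <>~q there: w6:T. ✓
w6: successors {w0}; <>~q there: w0:F. ✗
Satisfying worlds: {w1, w2, w3, w4, w5}.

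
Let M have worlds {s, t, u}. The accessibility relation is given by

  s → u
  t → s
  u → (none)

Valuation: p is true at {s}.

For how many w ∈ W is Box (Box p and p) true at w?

s: successors {u}; Box p and p there: u:F. ✗
t: successors {s}; Box p and p there: s:F. ✗
u: no successors, so Box (Box p and p) holds vacuously. ✓
Satisfying worlds: {u}.

1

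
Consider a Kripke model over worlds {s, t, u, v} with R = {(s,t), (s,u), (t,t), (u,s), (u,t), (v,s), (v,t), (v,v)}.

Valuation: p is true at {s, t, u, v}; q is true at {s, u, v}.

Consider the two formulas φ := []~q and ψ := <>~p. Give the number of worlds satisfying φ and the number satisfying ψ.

For []~q:
s: successors {t, u}; ~q there: t:T, u:F. ✗
t: successors {t}; ~q there: t:T. ✓
u: successors {s, t}; ~q there: s:F, t:T. ✗
v: successors {s, t, v}; ~q there: s:F, t:T, v:F. ✗
— 1 world.
For <>~p:
s: successors {t, u}; ~p there: t:F, u:F. ✗
t: successors {t}; ~p there: t:F. ✗
u: successors {s, t}; ~p there: s:F, t:F. ✗
v: successors {s, t, v}; ~p there: s:F, t:F, v:F. ✗
— 0 worlds.

1 and 0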